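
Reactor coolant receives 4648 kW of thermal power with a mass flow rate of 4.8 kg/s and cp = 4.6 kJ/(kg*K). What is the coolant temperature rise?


dT = Q / (m_dot * cp)
dT = 4648 / (4.8 * 4.6)
dT = 210.51 C

210.51


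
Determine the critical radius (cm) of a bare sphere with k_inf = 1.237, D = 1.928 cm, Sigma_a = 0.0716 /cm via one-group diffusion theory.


L^2 = D / Sigma_a = 1.928 / 0.0716 = 26.92737 cm^2
B_m^2 = (k_inf - 1) / L^2 = (1.237 - 1) / 26.92737 = 0.008801454 /cm^2
For a bare sphere: B_g = pi/R, so R_c = pi / sqrt(B_m^2)
R_c = pi / sqrt(0.008801454) = 33.487 cm

33.487


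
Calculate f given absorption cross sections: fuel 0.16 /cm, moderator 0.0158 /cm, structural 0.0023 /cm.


f = Sigma_a_fuel / (Sigma_a_fuel + Sigma_a_mod + Sigma_a_other)
f = 0.16 / (0.16 + 0.0158 + 0.0023)
f = 0.89837

0.89837


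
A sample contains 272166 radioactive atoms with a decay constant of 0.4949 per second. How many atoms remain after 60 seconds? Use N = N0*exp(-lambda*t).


N = N0 * exp(-lambda * t)
N = 272166 * exp(-0.4949 * 60)
N = 3.4585e-08

3.4585e-08


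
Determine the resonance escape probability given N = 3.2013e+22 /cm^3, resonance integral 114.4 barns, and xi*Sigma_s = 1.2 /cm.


p = exp(-N * I * 1e-24 / (xi*Sigma_s))
p = exp(-3.2013e+22 * 114.4 * 1e-24 / 1.2)
p = 0.047269

0.047269


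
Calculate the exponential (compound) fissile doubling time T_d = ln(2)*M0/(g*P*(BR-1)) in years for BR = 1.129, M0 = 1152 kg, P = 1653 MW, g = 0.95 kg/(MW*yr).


Breeding gain G = BR - 1 = 1.129 - 1 = 0.129
Fissile production rate = g * P * G = 0.95 * 1653 * 0.129 = 202.57515 kg/yr
T_d = ln(2) * M0 / (g * P * G)
T_d = ln(2) * 1152 / 202.57515 = 3.9418 yr

3.9418


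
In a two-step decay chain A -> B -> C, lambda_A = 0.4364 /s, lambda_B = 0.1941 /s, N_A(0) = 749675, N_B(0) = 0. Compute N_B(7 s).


N_B(t) = lambda_A * N_A0 / (lambda_B - lambda_A) * [exp(-lambda_A*t) - exp(-lambda_B*t)]
exp(-0.4364*7) = 0.04713215; exp(-0.1941*7) = 0.2569947
N_B = 0.4364 * 749675 / (0.1941 - 0.4364) * (0.04713215 - 0.2569947)
N_B = 283360

283360


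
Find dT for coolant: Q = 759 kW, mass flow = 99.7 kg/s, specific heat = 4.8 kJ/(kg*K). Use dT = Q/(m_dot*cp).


dT = Q / (m_dot * cp)
dT = 759 / (99.7 * 4.8)
dT = 1.5860 C

1.5860


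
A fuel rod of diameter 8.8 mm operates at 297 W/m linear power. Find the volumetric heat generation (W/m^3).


r = D / 2 / 1000 = 8.8 / 2 / 1000 = 0.0044 m
q''' = q' / (pi * r^2)
q''' = 297 / (pi * 0.0044^2)
q''' = 4.8832e+06 W/m^3

4.8832e+06


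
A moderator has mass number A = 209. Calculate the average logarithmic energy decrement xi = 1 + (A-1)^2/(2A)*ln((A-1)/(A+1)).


xi = 1 + (A-1)^2/(2A) * ln((A-1)/(A+1))
xi = 1 + (209-1)^2/(2*209) * ln((209-1)/(209 +1))
xi = 0.0095389

0.0095389


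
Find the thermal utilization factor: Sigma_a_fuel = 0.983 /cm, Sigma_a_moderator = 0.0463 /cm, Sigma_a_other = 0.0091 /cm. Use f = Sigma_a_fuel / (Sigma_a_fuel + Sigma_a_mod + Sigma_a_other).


f = Sigma_a_fuel / (Sigma_a_fuel + Sigma_a_mod + Sigma_a_other)
f = 0.983 / (0.983 + 0.0463 + 0.0091)
f = 0.94665

0.94665


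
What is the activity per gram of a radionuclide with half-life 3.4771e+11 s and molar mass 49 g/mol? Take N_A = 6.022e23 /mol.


lambda = ln(2) / t_half = ln(2) / 3.4771e+11 = 1.993463e-12 /s
SA = lambda * N_A / M
SA = 1.993463e-12 * 6.022e23 / 49
SA = 2.4499e+10 Bq/g

2.4499e+10


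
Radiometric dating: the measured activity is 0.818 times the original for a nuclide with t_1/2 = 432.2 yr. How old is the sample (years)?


lambda = ln(2) / t_half = ln(2) / 432.2 = 0.001603765 /yr
t = -ln(A/A0) / lambda
t = -ln(0.818) / 0.001603765
t = 125.26 yr

125.26


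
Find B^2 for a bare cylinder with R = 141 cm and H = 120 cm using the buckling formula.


B^2 = (2.405/R)^2 + (pi/H)^2
B^2 = (2.405/141)^2 + (pi/120)^2
B^2 = 9.7632e-04 /cm^2

9.7632e-04


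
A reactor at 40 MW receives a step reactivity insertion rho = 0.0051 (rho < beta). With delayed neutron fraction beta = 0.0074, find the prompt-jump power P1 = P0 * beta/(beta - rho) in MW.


P1/P0 = beta / (beta - rho)
P1/P0 = 0.0074 / (0.0074 - 0.0051) = 3.217391
P1 = 40 * 3.217391 = 128.70 MW

128.70


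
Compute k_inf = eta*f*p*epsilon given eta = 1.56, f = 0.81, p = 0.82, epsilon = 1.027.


k_inf = eta * f * p * epsilon
k_inf = 1.56 * 0.81 * 0.82 * 1.027
k_inf = 1.0641

1.0641


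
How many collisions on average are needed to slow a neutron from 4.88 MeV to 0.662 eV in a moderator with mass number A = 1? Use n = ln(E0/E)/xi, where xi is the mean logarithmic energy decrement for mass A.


xi = 1 + (A-1)^2/(2A)*ln((A-1)/(A+1)) = 1 (for A = 1)
n = ln(E0/E) / xi
n = ln(4.88e6 / 0.662) / 1
n = ln(7.371601e+06) / 1 = 15.813

15.813


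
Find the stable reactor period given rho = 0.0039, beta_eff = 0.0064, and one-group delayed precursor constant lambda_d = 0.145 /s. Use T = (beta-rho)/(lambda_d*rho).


T = (beta - rho) / (lambda_d * rho)
T = (0.0064 - 0.0039) / (0.145 * 0.0039)
T = 4.4209 s

4.4209


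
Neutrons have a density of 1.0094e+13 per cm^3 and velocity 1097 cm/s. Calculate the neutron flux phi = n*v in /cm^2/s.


phi = n * v
phi = 1.0094e+13 * 1097
phi = 1.1073e+16 /cm^2/s

1.1073e+16


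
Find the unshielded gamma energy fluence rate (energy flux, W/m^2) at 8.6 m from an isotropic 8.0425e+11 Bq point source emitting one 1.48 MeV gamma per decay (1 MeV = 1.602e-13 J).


psi = A * E * 1.602e-13 / (4*pi*r^2)
psi = 8.0425e+11 * 1.48 * 1.602e-13 / (4*pi*8.6^2)
psi = 2.0517e-04 W/m^2

2.0517e-04


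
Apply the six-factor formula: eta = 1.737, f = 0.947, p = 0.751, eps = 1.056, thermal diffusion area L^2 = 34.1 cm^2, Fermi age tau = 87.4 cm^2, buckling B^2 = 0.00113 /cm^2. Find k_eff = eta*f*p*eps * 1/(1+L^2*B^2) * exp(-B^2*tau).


k_inf = eta*f*p*eps = 1.737*0.947*0.751*1.056 = 1.304529
P_TNL = 1/(1 + L^2*B^2) = 1/(1 + 34.1*0.00113) = 0.9628967
P_FNL = exp(-B^2*tau) = exp(-0.00113*87.4) = 0.9059583
k_eff = k_inf * P_TNL * P_FNL = 1.304529 * 0.9628967 * 0.9059583
k_eff = 1.1380

1.1380


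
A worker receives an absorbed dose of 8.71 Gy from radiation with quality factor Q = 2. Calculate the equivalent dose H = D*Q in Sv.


H = D * Q
H = 8.71 * 2
H = 17.420 Sv

17.420


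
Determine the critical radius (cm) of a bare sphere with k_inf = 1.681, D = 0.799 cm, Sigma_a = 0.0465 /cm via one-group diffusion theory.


L^2 = D / Sigma_a = 0.799 / 0.0465 = 17.18280 cm^2
B_m^2 = (k_inf - 1) / L^2 = (1.681 - 1) / 17.18280 = 0.03963266 /cm^2
For a bare sphere: B_g = pi/R, so R_c = pi / sqrt(B_m^2)
R_c = pi / sqrt(0.03963266) = 15.781 cm

15.781


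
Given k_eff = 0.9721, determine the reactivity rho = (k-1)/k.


rho = (k_eff - 1) / k_eff
rho = (0.9721 - 1) / 0.9721
rho = -0.028701

-0.028701


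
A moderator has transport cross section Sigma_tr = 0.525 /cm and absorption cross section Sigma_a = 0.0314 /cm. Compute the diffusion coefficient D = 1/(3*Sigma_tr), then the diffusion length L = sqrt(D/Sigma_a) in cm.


D = 1 / (3 * Sigma_tr) = 1 / (3 * 0.525) = 0.6349206 cm
L = sqrt(D / Sigma_a)
L = sqrt(0.6349206 / 0.0314)
L = 4.4967 cm

4.4967


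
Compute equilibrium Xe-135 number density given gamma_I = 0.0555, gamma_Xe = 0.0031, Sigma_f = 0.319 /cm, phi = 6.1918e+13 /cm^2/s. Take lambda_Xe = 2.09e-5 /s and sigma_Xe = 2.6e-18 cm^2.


Xe_eq = (gamma_I + gamma_Xe) * Sigma_f * phi / (lambda_Xe + sigma_Xe * phi)
Numerator = (0.0555 + 0.0031) * 0.319 * 6.1918e+13 = 1.157458e+12
Denominator = 2.09e-5 + 2.6e-18 * 6.1918e+13 = 1.818868e-04
Xe_eq = 1.157458e+12 / 1.818868e-04 = 6.3636e+15 /cm^3

6.3636e+15


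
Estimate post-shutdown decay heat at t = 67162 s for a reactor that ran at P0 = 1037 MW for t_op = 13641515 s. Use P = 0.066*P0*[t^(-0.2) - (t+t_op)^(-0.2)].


P/P0 = 0.066 * [t^(-0.2) - (t + t_op)^(-0.2)]
P/P0 = 0.066 * [67162^(-0.2) - (67162 + 13641515)^(-0.2)]
P/P0 = 0.066 * [0.1082867 - 0.03737669] = 0.004680061
P = 1037 * 0.004680061 = 4.8532 MW

4.8532


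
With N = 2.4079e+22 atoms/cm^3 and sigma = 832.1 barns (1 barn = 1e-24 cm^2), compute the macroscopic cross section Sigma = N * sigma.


Sigma = N * sigma_barns * 1e-24
Sigma = 2.4079e+22 * 832.1 * 1e-24
Sigma = 20.036 /cm

20.036


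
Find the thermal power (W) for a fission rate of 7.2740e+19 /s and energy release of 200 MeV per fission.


P = fission_rate * E_MeV * 1.602e-13
P = 7.2740e+19 * 200 * 1.602e-13
P = 2.3306e+09 W

2.3306e+09


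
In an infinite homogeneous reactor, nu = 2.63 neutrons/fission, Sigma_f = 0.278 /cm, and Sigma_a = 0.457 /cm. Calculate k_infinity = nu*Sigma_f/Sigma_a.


k_inf = nu * Sigma_f / Sigma_a
k_inf = 2.63 * 0.278 / 0.457
k_inf = 1.5999

1.5999


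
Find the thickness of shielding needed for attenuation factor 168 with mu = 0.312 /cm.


x = ln(factor) / mu
x = ln(168) / 0.312
x = 16.423 cm

16.423


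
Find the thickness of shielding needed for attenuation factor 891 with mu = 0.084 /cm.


x = ln(factor) / mu
x = ln(891) / 0.084
x = 80.861 cm

80.861


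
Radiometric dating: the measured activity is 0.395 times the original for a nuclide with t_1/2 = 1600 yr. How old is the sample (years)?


lambda = ln(2) / t_half = ln(2) / 1600 = 4.332170e-04 /yr
t = -ln(A/A0) / lambda
t = -ln(0.395) / 4.332170e-04
t = 2144.1 yr

2144.1


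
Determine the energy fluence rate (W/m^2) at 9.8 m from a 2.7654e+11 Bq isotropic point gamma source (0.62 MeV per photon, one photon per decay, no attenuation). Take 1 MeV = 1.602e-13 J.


psi = A * E * 1.602e-13 / (4*pi*r^2)
psi = 2.7654e+11 * 0.62 * 1.602e-13 / (4*pi*9.8^2)
psi = 2.2759e-05 W/m^2

2.2759e-05


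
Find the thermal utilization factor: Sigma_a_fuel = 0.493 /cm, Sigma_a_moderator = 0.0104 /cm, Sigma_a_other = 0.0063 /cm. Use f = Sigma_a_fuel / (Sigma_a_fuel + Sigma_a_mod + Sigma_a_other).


f = Sigma_a_fuel / (Sigma_a_fuel + Sigma_a_mod + Sigma_a_other)
f = 0.493 / (0.493 + 0.0104 + 0.0063)
f = 0.96724

0.96724


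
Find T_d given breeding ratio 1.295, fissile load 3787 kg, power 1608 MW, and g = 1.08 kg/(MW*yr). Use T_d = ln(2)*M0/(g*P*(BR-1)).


Breeding gain G = BR - 1 = 1.295 - 1 = 0.295
Fissile production rate = g * P * G = 1.08 * 1608 * 0.295 = 512.3088 kg/yr
T_d = ln(2) * M0 / (g * P * G)
T_d = ln(2) * 3787 / 512.3088 = 5.1238 yr

5.1238


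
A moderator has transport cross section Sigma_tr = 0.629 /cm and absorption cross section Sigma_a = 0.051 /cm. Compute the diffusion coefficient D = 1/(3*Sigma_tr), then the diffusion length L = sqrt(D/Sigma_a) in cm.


D = 1 / (3 * Sigma_tr) = 1 / (3 * 0.629) = 0.5299417 cm
L = sqrt(D / Sigma_a)
L = sqrt(0.5299417 / 0.051)
L = 3.2235 cm

3.2235


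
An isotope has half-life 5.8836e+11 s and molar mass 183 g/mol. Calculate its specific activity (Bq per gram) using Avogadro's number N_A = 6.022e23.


lambda = ln(2) / t_half = ln(2) / 5.8836e+11 = 1.178100e-12 /s
SA = lambda * N_A / M
SA = 1.178100e-12 * 6.022e23 / 183
SA = 3.8768e+09 Bq/g

3.8768e+09


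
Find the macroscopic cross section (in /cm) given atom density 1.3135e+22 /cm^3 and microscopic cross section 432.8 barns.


Sigma = N * sigma_barns * 1e-24
Sigma = 1.3135e+22 * 432.8 * 1e-24
Sigma = 5.6848 /cm

5.6848


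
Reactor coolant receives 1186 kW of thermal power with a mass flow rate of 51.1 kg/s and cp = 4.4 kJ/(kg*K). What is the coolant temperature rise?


dT = Q / (m_dot * cp)
dT = 1186 / (51.1 * 4.4)
dT = 5.2749 C

5.2749


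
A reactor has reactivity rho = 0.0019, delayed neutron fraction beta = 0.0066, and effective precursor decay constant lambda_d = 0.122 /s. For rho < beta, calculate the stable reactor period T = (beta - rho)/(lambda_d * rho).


T = (beta - rho) / (lambda_d * rho)
T = (0.0066 - 0.0019) / (0.122 * 0.0019)
T = 20.276 s

20.276


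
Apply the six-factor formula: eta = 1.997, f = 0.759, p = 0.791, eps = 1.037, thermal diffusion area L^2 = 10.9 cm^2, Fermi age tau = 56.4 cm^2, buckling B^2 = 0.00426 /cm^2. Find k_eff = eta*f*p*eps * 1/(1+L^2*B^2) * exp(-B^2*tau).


k_inf = eta*f*p*eps = 1.997*0.759*0.791*1.037 = 1.243298
P_TNL = 1/(1 + L^2*B^2) = 1/(1 + 10.9*0.00426) = 0.9556264
P_FNL = exp(-B^2*tau) = exp(-0.00426*56.4) = 0.7864202
k_eff = k_inf * P_TNL * P_FNL = 1.243298 * 0.9556264 * 0.7864202
k_eff = 0.93437

0.93437


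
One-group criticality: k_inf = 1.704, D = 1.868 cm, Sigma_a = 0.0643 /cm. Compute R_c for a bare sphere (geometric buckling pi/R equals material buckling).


L^2 = D / Sigma_a = 1.868 / 0.0643 = 29.05132 cm^2
B_m^2 = (k_inf - 1) / L^2 = (1.704 - 1) / 29.05132 = 0.02423298 /cm^2
For a bare sphere: B_g = pi/R, so R_c = pi / sqrt(B_m^2)
R_c = pi / sqrt(0.02423298) = 20.181 cm

20.181


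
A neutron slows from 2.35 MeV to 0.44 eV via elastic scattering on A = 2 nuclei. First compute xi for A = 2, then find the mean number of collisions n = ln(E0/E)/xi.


xi = 1 + (A-1)^2/(2A)*ln((A-1)/(A+1)) = 0.7253469 (for A = 2)
n = ln(E0/E) / xi
n = ln(2.35e6 / 0.44) / 0.7253469
n = ln(5.340909e+06) / 0.7253469 = 21.357

21.357


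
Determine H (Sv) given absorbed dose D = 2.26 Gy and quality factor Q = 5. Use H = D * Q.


H = D * Q
H = 2.26 * 5
H = 11.300 Sv

11.300


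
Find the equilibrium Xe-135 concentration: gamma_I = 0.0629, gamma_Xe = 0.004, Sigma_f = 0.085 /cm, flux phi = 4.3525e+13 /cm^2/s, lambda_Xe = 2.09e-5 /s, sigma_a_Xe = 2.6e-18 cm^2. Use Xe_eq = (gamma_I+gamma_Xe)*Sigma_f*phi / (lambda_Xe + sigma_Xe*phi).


Xe_eq = (gamma_I + gamma_Xe) * Sigma_f * phi / (lambda_Xe + sigma_Xe * phi)
Numerator = (0.0629 + 0.004) * 0.085 * 4.3525e+13 = 2.475049e+11
Denominator = 2.09e-5 + 2.6e-18 * 4.3525e+13 = 1.340650e-04
Xe_eq = 2.475049e+11 / 1.340650e-04 = 1.8462e+15 /cm^3

1.8462e+15


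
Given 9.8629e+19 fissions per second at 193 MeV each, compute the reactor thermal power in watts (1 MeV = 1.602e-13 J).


P = fission_rate * E_MeV * 1.602e-13
P = 9.8629e+19 * 193 * 1.602e-13
P = 3.0495e+09 W

3.0495e+09


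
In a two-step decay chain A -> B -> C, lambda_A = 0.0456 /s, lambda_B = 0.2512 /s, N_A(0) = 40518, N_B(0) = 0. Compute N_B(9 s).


N_B(t) = lambda_A * N_A0 / (lambda_B - lambda_A) * [exp(-lambda_A*t) - exp(-lambda_B*t)]
exp(-0.0456*9) = 0.6633848; exp(-0.2512*9) = 0.1042670
N_B = 0.0456 * 40518 / (0.2512 - 0.0456) * (0.6633848 - 0.1042670)
N_B = 5024.5

5024.5


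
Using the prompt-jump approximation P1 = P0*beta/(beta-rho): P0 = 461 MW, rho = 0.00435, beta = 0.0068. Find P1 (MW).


P1/P0 = beta / (beta - rho)
P1/P0 = 0.0068 / (0.0068 - 0.00435) = 2.775510
P1 = 461 * 2.775510 = 1279.5 MW

1279.5


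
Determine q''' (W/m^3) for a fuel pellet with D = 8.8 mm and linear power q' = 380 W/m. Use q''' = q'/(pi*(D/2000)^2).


r = D / 2 / 1000 = 8.8 / 2 / 1000 = 0.0044 m
q''' = q' / (pi * r^2)
q''' = 380 / (pi * 0.0044^2)
q''' = 6.2478e+06 W/m^3

6.2478e+06


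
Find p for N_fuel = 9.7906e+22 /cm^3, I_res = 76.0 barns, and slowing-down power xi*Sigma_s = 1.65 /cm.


p = exp(-N * I * 1e-24 / (xi*Sigma_s))
p = exp(-9.7906e+22 * 76.0 * 1e-24 / 1.65)
p = 0.011003

0.011003


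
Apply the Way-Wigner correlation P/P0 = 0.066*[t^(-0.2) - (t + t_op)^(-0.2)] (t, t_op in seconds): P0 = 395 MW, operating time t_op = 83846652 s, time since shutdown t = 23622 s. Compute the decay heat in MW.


P/P0 = 0.066 * [t^(-0.2) - (t + t_op)^(-0.2)]
P/P0 = 0.066 * [23622^(-0.2) - (23622 + 83846652)^(-0.2)]
P/P0 = 0.066 * [0.1334556 - 0.02601827] = 0.007090864
P = 395 * 0.007090864 = 2.8009 MW

2.8009


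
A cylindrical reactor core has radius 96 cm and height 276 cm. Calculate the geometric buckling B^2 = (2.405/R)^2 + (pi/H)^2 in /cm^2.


B^2 = (2.405/R)^2 + (pi/H)^2
B^2 = (2.405/96)^2 + (pi/276)^2
B^2 = 7.5717e-04 /cm^2

7.5717e-04


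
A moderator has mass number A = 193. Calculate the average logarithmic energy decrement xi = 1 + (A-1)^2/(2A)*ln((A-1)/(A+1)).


xi = 1 + (A-1)^2/(2A) * ln((A-1)/(A+1))
xi = 1 + (193-1)^2/(2*193) * ln((193-1)/(193 +1))
xi = 0.010327

0.010327


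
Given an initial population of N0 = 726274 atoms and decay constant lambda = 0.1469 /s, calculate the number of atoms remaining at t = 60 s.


N = N0 * exp(-lambda * t)
N = 726274 * exp(-0.1469 * 60)
N = 107.95

107.95


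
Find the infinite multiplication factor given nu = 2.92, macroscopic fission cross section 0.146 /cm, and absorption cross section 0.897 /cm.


k_inf = nu * Sigma_f / Sigma_a
k_inf = 2.92 * 0.146 / 0.897
k_inf = 0.47527

0.47527


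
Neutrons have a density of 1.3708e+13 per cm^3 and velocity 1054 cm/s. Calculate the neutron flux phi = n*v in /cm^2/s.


phi = n * v
phi = 1.3708e+13 * 1054
phi = 1.4448e+16 /cm^2/s

1.4448e+16


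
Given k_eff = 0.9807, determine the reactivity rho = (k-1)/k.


rho = (k_eff - 1) / k_eff
rho = (0.9807 - 1) / 0.9807
rho = -0.019680

-0.019680


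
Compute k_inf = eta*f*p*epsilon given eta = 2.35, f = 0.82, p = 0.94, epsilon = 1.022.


k_inf = eta * f * p * epsilon
k_inf = 2.35 * 0.82 * 0.94 * 1.022
k_inf = 1.8512

1.8512


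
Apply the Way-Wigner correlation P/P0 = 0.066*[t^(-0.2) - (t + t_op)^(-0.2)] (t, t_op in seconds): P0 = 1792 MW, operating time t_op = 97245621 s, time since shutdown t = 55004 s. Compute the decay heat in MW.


P/P0 = 0.066 * [t^(-0.2) - (t + t_op)^(-0.2)]
P/P0 = 0.066 * [55004^(-0.2) - (55004 + 97245621)^(-0.2)]
P/P0 = 0.066 * [0.1126993 - 0.02525672] = 0.005771210
P = 1792 * 0.005771210 = 10.342 MW

10.342


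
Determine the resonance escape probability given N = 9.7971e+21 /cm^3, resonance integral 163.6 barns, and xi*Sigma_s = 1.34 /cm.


p = exp(-N * I * 1e-24 / (xi*Sigma_s))
p = exp(-9.7971e+21 * 163.6 * 1e-24 / 1.34)
p = 0.30236

0.30236


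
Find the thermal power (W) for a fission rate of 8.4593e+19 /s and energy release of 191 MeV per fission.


P = fission_rate * E_MeV * 1.602e-13
P = 8.4593e+19 * 191 * 1.602e-13
P = 2.5884e+09 W

2.5884e+09


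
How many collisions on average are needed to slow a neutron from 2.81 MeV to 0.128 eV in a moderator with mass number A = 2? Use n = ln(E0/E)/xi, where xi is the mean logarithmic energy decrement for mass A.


xi = 1 + (A-1)^2/(2A)*ln((A-1)/(A+1)) = 0.7253469 (for A = 2)
n = ln(E0/E) / xi
n = ln(2.81e6 / 0.128) / 0.7253469
n = ln(2.195312e+07) / 0.7253469 = 23.305

23.305


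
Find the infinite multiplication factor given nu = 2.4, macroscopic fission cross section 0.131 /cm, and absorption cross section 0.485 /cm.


k_inf = nu * Sigma_f / Sigma_a
k_inf = 2.4 * 0.131 / 0.485
k_inf = 0.64825

0.64825


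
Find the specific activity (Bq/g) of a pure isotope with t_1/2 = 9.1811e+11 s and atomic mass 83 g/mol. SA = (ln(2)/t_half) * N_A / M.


lambda = ln(2) / t_half = ln(2) / 9.1811e+11 = 7.549718e-13 /s
SA = lambda * N_A / M
SA = 7.549718e-13 * 6.022e23 / 83
SA = 5.4776e+09 Bq/g

5.4776e+09


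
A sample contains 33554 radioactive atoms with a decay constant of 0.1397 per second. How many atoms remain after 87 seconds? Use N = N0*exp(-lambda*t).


N = N0 * exp(-lambda * t)
N = 33554 * exp(-0.1397 * 87)
N = 0.17676

0.17676


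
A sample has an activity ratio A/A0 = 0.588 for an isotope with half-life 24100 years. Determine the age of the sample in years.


lambda = ln(2) / t_half = ln(2) / 24100 = 2.876129e-05 /yr
t = -ln(A/A0) / lambda
t = -ln(0.588) / 2.876129e-05
t = 18463 yr

18463


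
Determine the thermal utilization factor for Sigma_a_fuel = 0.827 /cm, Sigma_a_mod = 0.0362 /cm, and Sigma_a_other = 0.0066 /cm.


f = Sigma_a_fuel / (Sigma_a_fuel + Sigma_a_mod + Sigma_a_other)
f = 0.827 / (0.827 + 0.0362 + 0.0066)
f = 0.95079

0.95079


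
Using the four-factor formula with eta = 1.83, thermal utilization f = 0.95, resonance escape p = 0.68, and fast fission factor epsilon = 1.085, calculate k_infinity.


k_inf = eta * f * p * epsilon
k_inf = 1.83 * 0.95 * 0.68 * 1.085
k_inf = 1.2827

1.2827


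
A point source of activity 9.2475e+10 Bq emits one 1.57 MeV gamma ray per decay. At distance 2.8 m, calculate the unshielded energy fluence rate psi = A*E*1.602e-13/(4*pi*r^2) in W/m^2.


psi = A * E * 1.602e-13 / (4*pi*r^2)
psi = 9.2475e+10 * 1.57 * 1.602e-13 / (4*pi*2.8^2)
psi = 2.3608e-04 W/m^2

2.3608e-04


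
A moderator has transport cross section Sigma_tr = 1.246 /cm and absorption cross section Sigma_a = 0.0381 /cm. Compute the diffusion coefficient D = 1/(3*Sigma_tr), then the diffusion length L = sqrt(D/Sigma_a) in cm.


D = 1 / (3 * Sigma_tr) = 1 / (3 * 1.246) = 0.2675227 cm
L = sqrt(D / Sigma_a)
L = sqrt(0.2675227 / 0.0381)
L = 2.6498 cm

2.6498


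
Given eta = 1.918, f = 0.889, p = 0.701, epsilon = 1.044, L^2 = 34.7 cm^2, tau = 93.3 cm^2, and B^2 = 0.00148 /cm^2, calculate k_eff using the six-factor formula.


k_inf = eta*f*p*eps = 1.918*0.889*0.701*1.044 = 1.247869
P_TNL = 1/(1 + L^2*B^2) = 1/(1 + 34.7*0.00148) = 0.9511526
P_FNL = exp(-B^2*tau) = exp(-0.00148*93.3) = 0.8710255
k_eff = k_inf * P_TNL * P_FNL = 1.247869 * 0.9511526 * 0.8710255
k_eff = 1.0338

1.0338


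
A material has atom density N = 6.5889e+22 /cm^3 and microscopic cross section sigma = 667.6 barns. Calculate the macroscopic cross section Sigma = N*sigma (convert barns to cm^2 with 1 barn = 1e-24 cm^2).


Sigma = N * sigma_barns * 1e-24
Sigma = 6.5889e+22 * 667.6 * 1e-24
Sigma = 43.987 /cm

43.987


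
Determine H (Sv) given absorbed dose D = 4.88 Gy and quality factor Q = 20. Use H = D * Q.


H = D * Q
H = 4.88 * 20
H = 97.600 Sv

97.600


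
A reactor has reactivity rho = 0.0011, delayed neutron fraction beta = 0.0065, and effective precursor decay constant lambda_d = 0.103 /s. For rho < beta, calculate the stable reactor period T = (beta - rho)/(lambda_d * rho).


T = (beta - rho) / (lambda_d * rho)
T = (0.0065 - 0.0011) / (0.103 * 0.0011)
T = 47.661 s

47.661


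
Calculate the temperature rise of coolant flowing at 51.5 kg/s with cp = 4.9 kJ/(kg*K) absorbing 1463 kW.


dT = Q / (m_dot * cp)
dT = 1463 / (51.5 * 4.9)
dT = 5.7975 C

5.7975


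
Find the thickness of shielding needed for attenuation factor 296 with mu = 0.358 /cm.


x = ln(factor) / mu
x = ln(296) / 0.358
x = 15.895 cm

15.895


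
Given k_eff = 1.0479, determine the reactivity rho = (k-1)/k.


rho = (k_eff - 1) / k_eff
rho = (1.0479 - 1) / 1.0479
rho = 0.045710

0.045710


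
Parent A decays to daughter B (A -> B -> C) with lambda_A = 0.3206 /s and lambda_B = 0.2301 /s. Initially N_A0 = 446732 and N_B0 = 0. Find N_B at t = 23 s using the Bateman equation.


N_B(t) = lambda_A * N_A0 / (lambda_B - lambda_A) * [exp(-lambda_A*t) - exp(-lambda_B*t)]
exp(-0.3206*23) = 6.274792e-04; exp(-0.2301*23) = 0.005030178
N_B = 0.3206 * 446732 / (0.2301 - 0.3206) * (6.274792e-04 - 0.005030178)
N_B = 6967.6

6967.6


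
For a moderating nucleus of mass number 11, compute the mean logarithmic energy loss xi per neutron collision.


xi = 1 + (A-1)^2/(2A) * ln((A-1)/(A+1))
xi = 1 + (11-1)^2/(2*11) * ln((11-1)/(11 +1))
xi = 0.17127

0.17127


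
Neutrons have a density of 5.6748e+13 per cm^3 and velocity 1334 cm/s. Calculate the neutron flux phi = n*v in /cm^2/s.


phi = n * v
phi = 5.6748e+13 * 1334
phi = 7.5702e+16 /cm^2/s

7.5702e+16


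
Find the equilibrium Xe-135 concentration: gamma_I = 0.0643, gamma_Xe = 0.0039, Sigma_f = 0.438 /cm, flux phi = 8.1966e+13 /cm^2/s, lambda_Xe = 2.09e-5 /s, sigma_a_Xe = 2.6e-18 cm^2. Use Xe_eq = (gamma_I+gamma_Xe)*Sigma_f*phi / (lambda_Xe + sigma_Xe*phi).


Xe_eq = (gamma_I + gamma_Xe) * Sigma_f * phi / (lambda_Xe + sigma_Xe * phi)
Numerator = (0.0643 + 0.0039) * 0.438 * 8.1966e+13 = 2.448456e+12
Denominator = 2.09e-5 + 2.6e-18 * 8.1966e+13 = 2.340116e-04
Xe_eq = 2.448456e+12 / 2.340116e-04 = 1.0463e+16 /cm^3

1.0463e+16


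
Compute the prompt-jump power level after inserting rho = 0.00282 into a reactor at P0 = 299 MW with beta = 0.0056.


P1/P0 = beta / (beta - rho)
P1/P0 = 0.0056 / (0.0056 - 0.00282) = 2.014388
P1 = 299 * 2.014388 = 602.30 MW

602.30


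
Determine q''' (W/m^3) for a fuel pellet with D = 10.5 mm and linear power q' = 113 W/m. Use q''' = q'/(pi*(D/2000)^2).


r = D / 2 / 1000 = 10.5 / 2 / 1000 = 0.00525 m
q''' = q' / (pi * r^2)
q''' = 113 / (pi * 0.00525^2)
q''' = 1.3050e+06 W/m^3

1.3050e+06


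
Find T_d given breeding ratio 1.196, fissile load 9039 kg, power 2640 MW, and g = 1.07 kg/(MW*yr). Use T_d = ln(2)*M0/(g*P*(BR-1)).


Breeding gain G = BR - 1 = 1.196 - 1 = 0.196
Fissile production rate = g * P * G = 1.07 * 2640 * 0.196 = 553.6608 kg/yr
T_d = ln(2) * M0 / (g * P * G)
T_d = ln(2) * 9039 / 553.6608 = 11.316 yr

11.316


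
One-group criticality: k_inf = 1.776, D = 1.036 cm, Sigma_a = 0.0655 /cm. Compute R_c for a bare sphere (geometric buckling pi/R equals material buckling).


L^2 = D / Sigma_a = 1.036 / 0.0655 = 15.81679 cm^2
B_m^2 = (k_inf - 1) / L^2 = (1.776 - 1) / 15.81679 = 0.04906179 /cm^2
For a bare sphere: B_g = pi/R, so R_c = pi / sqrt(B_m^2)
R_c = pi / sqrt(0.04906179) = 14.183 cm

14.183


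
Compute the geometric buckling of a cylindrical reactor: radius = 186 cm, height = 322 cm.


B^2 = (2.405/R)^2 + (pi/H)^2
B^2 = (2.405/186)^2 + (pi/322)^2
B^2 = 2.6238e-04 /cm^2

2.6238e-04


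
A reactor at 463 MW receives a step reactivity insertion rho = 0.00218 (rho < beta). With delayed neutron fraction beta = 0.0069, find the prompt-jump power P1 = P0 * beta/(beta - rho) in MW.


P1/P0 = beta / (beta - rho)
P1/P0 = 0.0069 / (0.0069 - 0.00218) = 1.461864
P1 = 463 * 1.461864 = 676.84 MW

676.84


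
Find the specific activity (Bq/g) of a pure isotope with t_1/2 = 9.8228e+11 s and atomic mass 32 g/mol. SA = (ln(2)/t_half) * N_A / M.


lambda = ln(2) / t_half = ln(2) / 9.8228e+11 = 7.056513e-13 /s
SA = lambda * N_A / M
SA = 7.056513e-13 * 6.022e23 / 32
SA = 1.3279e+10 Bq/g

1.3279e+10


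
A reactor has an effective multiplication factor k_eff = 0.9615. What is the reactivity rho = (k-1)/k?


rho = (k_eff - 1) / k_eff
rho = (0.9615 - 1) / 0.9615
rho = -0.040042

-0.040042


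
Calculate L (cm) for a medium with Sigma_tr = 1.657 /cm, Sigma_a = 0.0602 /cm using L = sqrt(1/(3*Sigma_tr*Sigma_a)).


D = 1 / (3 * Sigma_tr) = 1 / (3 * 1.657) = 0.2011668 cm
L = sqrt(D / Sigma_a)
L = sqrt(0.2011668 / 0.0602)
L = 1.8280 cm

1.8280


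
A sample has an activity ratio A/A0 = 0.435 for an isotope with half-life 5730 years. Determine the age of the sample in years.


lambda = ln(2) / t_half = ln(2) / 5730 = 1.209681e-04 /yr
t = -ln(A/A0) / lambda
t = -ln(0.435) / 1.209681e-04
t = 6881.2 yr

6881.2


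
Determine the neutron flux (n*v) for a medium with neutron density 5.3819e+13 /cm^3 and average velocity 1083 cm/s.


phi = n * v
phi = 5.3819e+13 * 1083
phi = 5.8286e+16 /cm^2/s

5.8286e+16


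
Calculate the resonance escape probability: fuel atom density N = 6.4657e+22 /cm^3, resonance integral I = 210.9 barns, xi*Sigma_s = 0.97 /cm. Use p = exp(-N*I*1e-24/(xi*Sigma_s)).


p = exp(-N * I * 1e-24 / (xi*Sigma_s))
p = exp(-6.4657e+22 * 210.9 * 1e-24 / 0.97)
p = 7.8475e-07

7.8475e-07


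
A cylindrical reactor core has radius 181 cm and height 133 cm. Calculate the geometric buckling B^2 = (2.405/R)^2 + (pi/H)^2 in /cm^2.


B^2 = (2.405/R)^2 + (pi/H)^2
B^2 = (2.405/181)^2 + (pi/133)^2
B^2 = 7.3450e-04 /cm^2

7.3450e-04


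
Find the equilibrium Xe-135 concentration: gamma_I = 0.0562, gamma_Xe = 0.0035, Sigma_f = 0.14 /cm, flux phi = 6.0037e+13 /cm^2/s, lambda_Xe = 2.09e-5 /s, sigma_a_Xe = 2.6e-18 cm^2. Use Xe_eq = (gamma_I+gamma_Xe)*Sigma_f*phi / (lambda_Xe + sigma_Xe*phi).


Xe_eq = (gamma_I + gamma_Xe) * Sigma_f * phi / (lambda_Xe + sigma_Xe * phi)
Numerator = (0.0562 + 0.0035) * 0.14 * 6.0037e+13 = 5.017892e+11
Denominator = 2.09e-5 + 2.6e-18 * 6.0037e+13 = 1.769962e-04
Xe_eq = 5.017892e+11 / 1.769962e-04 = 2.8350e+15 /cm^3

2.8350e+15


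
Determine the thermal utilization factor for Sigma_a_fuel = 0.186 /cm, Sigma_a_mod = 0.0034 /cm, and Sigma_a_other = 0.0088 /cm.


f = Sigma_a_fuel / (Sigma_a_fuel + Sigma_a_mod + Sigma_a_other)
f = 0.186 / (0.186 + 0.0034 + 0.0088)
f = 0.93845

0.93845


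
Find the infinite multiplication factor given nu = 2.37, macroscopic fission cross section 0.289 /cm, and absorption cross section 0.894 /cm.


k_inf = nu * Sigma_f / Sigma_a
k_inf = 2.37 * 0.289 / 0.894
k_inf = 0.76614

0.76614


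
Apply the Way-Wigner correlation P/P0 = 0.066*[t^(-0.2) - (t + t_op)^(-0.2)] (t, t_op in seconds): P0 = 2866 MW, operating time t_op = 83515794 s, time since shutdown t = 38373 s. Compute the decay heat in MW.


P/P0 = 0.066 * [t^(-0.2) - (t + t_op)^(-0.2)]
P/P0 = 0.066 * [38373^(-0.2) - (38373 + 83515794)^(-0.2)]
P/P0 = 0.066 * [0.1211141 - 0.02603793] = 0.006275027
P = 2866 * 0.006275027 = 17.984 MW

17.984


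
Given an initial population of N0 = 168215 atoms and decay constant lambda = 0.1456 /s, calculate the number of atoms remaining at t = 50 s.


N = N0 * exp(-lambda * t)
N = 168215 * exp(-0.1456 * 50)
N = 115.93

115.93


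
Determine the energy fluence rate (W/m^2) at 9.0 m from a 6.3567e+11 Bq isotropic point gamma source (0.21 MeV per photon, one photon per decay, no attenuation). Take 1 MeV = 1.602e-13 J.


psi = A * E * 1.602e-13 / (4*pi*r^2)
psi = 6.3567e+11 * 0.21 * 1.602e-13 / (4*pi*9.0^2)
psi = 2.1010e-05 W/m^2

2.1010e-05


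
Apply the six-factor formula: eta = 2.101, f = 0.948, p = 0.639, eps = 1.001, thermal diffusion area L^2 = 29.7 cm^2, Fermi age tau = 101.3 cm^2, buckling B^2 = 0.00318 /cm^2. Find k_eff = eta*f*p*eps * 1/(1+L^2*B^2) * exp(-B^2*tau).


k_inf = eta*f*p*eps = 2.101*0.948*0.639*1.001 = 1.274000
P_TNL = 1/(1 + L^2*B^2) = 1/(1 + 29.7*0.00318) = 0.9137043
P_FNL = exp(-B^2*tau) = exp(-0.00318*101.3) = 0.7246011
k_eff = k_inf * P_TNL * P_FNL = 1.274000 * 0.9137043 * 0.7246011
k_eff = 0.84348

0.84348


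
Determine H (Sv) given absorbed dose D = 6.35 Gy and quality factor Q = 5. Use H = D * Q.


H = D * Q
H = 6.35 * 5
H = 31.750 Sv

31.750


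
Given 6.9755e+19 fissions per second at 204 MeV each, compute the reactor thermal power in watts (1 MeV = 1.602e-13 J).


P = fission_rate * E_MeV * 1.602e-13
P = 6.9755e+19 * 204 * 1.602e-13
P = 2.2796e+09 W

2.2796e+09


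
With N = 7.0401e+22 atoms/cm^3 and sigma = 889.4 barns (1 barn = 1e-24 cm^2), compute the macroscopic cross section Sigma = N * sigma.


Sigma = N * sigma_barns * 1e-24
Sigma = 7.0401e+22 * 889.4 * 1e-24
Sigma = 62.615 /cm

62.615


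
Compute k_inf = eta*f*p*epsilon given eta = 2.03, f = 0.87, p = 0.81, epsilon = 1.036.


k_inf = eta * f * p * epsilon
k_inf = 2.03 * 0.87 * 0.81 * 1.036
k_inf = 1.4820

1.4820


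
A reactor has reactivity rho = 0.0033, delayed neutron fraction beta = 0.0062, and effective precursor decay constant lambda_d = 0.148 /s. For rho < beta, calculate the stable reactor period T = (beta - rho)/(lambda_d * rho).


T = (beta - rho) / (lambda_d * rho)
T = (0.0062 - 0.0033) / (0.148 * 0.0033)
T = 5.9378 s

5.9378


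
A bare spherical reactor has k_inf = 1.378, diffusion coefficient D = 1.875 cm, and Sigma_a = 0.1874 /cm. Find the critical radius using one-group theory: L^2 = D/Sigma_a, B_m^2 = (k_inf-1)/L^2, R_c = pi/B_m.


L^2 = D / Sigma_a = 1.875 / 0.1874 = 10.00534 cm^2
B_m^2 = (k_inf - 1) / L^2 = (1.378 - 1) / 10.00534 = 0.03777983 /cm^2
For a bare sphere: B_g = pi/R, so R_c = pi / sqrt(B_m^2)
R_c = pi / sqrt(0.03777983) = 16.163 cm

16.163


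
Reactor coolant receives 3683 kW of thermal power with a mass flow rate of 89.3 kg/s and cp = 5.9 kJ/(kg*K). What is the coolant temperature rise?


dT = Q / (m_dot * cp)
dT = 3683 / (89.3 * 5.9)
dT = 6.9903 C

6.9903


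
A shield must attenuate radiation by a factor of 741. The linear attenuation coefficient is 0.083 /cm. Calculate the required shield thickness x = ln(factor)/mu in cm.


x = ln(factor) / mu
x = ln(741) / 0.083
x = 79.614 cm

79.614


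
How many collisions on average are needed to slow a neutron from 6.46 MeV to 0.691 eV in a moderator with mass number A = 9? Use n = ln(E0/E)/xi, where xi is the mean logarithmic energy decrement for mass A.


xi = 1 + (A-1)^2/(2A)*ln((A-1)/(A+1)) = 0.2066007 (for A = 9)
n = ln(E0/E) / xi
n = ln(6.46e6 / 0.691) / 0.2066007
n = ln(9.348770e+06) / 0.2066007 = 77.690

77.690


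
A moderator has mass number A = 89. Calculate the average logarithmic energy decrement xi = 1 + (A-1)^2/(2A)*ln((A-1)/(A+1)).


xi = 1 + (A-1)^2/(2A) * ln((A-1)/(A+1))
xi = 1 + (89-1)^2/(2*89) * ln((89-1)/(89 +1))
xi = 0.022305

0.022305


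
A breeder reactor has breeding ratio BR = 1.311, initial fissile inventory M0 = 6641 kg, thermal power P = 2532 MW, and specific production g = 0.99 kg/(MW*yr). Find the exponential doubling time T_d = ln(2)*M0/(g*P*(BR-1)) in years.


Breeding gain G = BR - 1 = 1.311 - 1 = 0.311
Fissile production rate = g * P * G = 0.99 * 2532 * 0.311 = 779.57748 kg/yr
T_d = ln(2) * M0 / (g * P * G)
T_d = ln(2) * 6641 / 779.57748 = 5.9047 yr

5.9047


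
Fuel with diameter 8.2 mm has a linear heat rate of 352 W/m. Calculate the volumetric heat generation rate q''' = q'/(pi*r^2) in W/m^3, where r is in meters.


r = D / 2 / 1000 = 8.2 / 2 / 1000 = 0.0041 m
q''' = q' / (pi * r^2)
q''' = 352 / (pi * 0.0041^2)
q''' = 6.6654e+06 W/m^3

6.6654e+06


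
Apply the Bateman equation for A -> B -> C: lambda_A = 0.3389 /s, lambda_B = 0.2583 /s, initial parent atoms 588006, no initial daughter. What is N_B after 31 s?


N_B(t) = lambda_A * N_A0 / (lambda_B - lambda_A) * [exp(-lambda_A*t) - exp(-lambda_B*t)]
exp(-0.3389*31) = 2.737446e-05; exp(-0.2583*31) = 3.330227e-04
N_B = 0.3389 * 588006 / (0.2583 - 0.3389) * (2.737446e-05 - 3.330227e-04)
N_B = 755.68

755.68


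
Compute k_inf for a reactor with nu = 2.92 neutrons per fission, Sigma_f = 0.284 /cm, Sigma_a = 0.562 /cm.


k_inf = nu * Sigma_f / Sigma_a
k_inf = 2.92 * 0.284 / 0.562
k_inf = 1.4756

1.4756


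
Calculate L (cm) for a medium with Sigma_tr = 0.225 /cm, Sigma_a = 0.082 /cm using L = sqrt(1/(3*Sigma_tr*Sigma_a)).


D = 1 / (3 * Sigma_tr) = 1 / (3 * 0.225) = 1.481481 cm
L = sqrt(D / Sigma_a)
L = sqrt(1.481481 / 0.082)
L = 4.2505 cm

4.2505


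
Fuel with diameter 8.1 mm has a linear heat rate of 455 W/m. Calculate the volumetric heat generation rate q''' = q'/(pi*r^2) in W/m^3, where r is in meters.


r = D / 2 / 1000 = 8.1 / 2 / 1000 = 0.00405 m
q''' = q' / (pi * r^2)
q''' = 455 / (pi * 0.00405^2)
q''' = 8.8298e+06 W/m^3

8.8298e+06


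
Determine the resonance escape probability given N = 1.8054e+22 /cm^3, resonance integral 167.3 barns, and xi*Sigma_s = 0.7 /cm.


p = exp(-N * I * 1e-24 / (xi*Sigma_s))
p = exp(-1.8054e+22 * 167.3 * 1e-24 / 0.7)
p = 0.013368

0.013368


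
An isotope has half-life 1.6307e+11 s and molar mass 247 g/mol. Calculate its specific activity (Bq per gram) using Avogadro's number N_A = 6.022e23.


lambda = ln(2) / t_half = ln(2) / 1.6307e+11 = 4.250611e-12 /s
SA = lambda * N_A / M
SA = 4.250611e-12 * 6.022e23 / 247
SA = 1.0363e+10 Bq/g

1.0363e+10


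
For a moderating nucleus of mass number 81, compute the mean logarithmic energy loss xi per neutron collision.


xi = 1 + (A-1)^2/(2A) * ln((A-1)/(A+1))
xi = 1 + (81-1)^2/(2*81) * ln((81-1)/(81 +1))
xi = 0.024489

0.024489


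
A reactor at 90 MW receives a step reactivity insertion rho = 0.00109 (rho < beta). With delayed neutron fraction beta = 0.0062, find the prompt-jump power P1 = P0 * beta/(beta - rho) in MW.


P1/P0 = beta / (beta - rho)
P1/P0 = 0.0062 / (0.0062 - 0.00109) = 1.213307
P1 = 90 * 1.213307 = 109.20 MW

109.20


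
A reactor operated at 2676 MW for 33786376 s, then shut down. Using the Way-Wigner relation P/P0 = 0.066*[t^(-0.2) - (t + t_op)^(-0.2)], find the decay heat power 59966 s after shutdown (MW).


P/P0 = 0.066 * [t^(-0.2) - (t + t_op)^(-0.2)]
P/P0 = 0.066 * [59966^(-0.2) - (59966 + 33786376)^(-0.2)]
P/P0 = 0.066 * [0.1107692 - 0.03119591] = 0.005251837
P = 2676 * 0.005251837 = 14.054 MW

14.054


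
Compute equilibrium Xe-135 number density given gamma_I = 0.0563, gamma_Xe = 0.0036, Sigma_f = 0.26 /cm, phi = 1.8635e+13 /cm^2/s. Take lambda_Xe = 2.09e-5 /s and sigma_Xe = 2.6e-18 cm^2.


Xe_eq = (gamma_I + gamma_Xe) * Sigma_f * phi / (lambda_Xe + sigma_Xe * phi)
Numerator = (0.0563 + 0.0036) * 0.26 * 1.8635e+13 = 2.902215e+11
Denominator = 2.09e-5 + 2.6e-18 * 1.8635e+13 = 6.935100e-05
Xe_eq = 2.902215e+11 / 6.935100e-05 = 4.1848e+15 /cm^3

4.1848e+15


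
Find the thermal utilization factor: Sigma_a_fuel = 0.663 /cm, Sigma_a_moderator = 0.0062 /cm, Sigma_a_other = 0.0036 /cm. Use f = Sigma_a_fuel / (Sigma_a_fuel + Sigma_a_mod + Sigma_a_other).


f = Sigma_a_fuel / (Sigma_a_fuel + Sigma_a_mod + Sigma_a_other)
f = 0.663 / (0.663 + 0.0062 + 0.0036)
f = 0.98543

0.98543


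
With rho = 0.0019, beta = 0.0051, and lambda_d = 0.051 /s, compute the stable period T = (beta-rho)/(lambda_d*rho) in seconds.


T = (beta - rho) / (lambda_d * rho)
T = (0.0051 - 0.0019) / (0.051 * 0.0019)
T = 33.024 s

33.024


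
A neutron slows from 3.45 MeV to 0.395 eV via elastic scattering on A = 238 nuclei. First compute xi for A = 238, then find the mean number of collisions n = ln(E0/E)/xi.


xi = 1 + (A-1)^2/(2A)*ln((A-1)/(A+1)) = 0.008379872 (for A = 238)
n = ln(E0/E) / xi
n = ln(3.45e6 / 0.395) / 0.008379872
n = ln(8.734177e+06) / 0.008379872 = 1907.3

1907.3


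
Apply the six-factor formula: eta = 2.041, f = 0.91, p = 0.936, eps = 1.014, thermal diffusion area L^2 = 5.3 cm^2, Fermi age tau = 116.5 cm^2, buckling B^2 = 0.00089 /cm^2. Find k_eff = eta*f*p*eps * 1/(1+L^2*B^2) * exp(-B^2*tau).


k_inf = eta*f*p*eps = 2.041*0.91*0.936*1.014 = 1.762780
P_TNL = 1/(1 + L^2*B^2) = 1/(1 + 5.3*0.00089) = 0.9953051
P_FNL = exp(-B^2*tau) = exp(-0.00089*116.5) = 0.9015092
k_eff = k_inf * P_TNL * P_FNL = 1.762780 * 0.9953051 * 0.9015092
k_eff = 1.5817

1.5817


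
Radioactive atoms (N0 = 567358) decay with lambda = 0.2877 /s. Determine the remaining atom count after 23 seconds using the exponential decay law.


N = N0 * exp(-lambda * t)
N = 567358 * exp(-0.2877 * 23)
N = 758.73

758.73


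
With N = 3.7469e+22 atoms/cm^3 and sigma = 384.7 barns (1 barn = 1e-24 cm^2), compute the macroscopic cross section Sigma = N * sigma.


Sigma = N * sigma_barns * 1e-24
Sigma = 3.7469e+22 * 384.7 * 1e-24
Sigma = 14.414 /cm

14.414


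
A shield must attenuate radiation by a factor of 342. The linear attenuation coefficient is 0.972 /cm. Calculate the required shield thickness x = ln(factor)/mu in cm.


x = ln(factor) / mu
x = ln(342) / 0.972
x = 6.0029 cm

6.0029


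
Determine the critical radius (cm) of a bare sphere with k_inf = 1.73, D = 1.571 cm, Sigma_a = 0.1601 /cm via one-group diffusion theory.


L^2 = D / Sigma_a = 1.571 / 0.1601 = 9.812617 cm^2
B_m^2 = (k_inf - 1) / L^2 = (1.73 - 1) / 9.812617 = 0.07439402 /cm^2
For a bare sphere: B_g = pi/R, so R_c = pi / sqrt(B_m^2)
R_c = pi / sqrt(0.07439402) = 11.518 cm

11.518


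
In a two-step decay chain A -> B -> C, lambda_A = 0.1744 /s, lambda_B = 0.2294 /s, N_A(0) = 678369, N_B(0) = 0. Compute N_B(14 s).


N_B(t) = lambda_A * N_A0 / (lambda_B - lambda_A) * [exp(-lambda_A*t) - exp(-lambda_B*t)]
exp(-0.1744*14) = 0.08702151; exp(-0.2294*14) = 0.04029209
N_B = 0.1744 * 678369 / (0.2294 - 0.1744) * (0.08702151 - 0.04029209)
N_B = 100517

100517


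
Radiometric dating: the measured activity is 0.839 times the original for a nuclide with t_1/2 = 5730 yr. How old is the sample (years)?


lambda = ln(2) / t_half = ln(2) / 5730 = 1.209681e-04 /yr
t = -ln(A/A0) / lambda
t = -ln(0.839) / 1.209681e-04
t = 1451.2 yr

1451.2


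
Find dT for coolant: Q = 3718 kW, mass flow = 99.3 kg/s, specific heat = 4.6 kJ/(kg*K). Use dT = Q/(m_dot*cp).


dT = Q / (m_dot * cp)
dT = 3718 / (99.3 * 4.6)
dT = 8.1396 C

8.1396


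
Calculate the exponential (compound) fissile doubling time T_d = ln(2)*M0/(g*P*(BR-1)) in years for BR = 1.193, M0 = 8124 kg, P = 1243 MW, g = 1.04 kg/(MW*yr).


Breeding gain G = BR - 1 = 1.193 - 1 = 0.193
Fissile production rate = g * P * G = 1.04 * 1243 * 0.193 = 249.49496 kg/yr
T_d = ln(2) * M0 / (g * P * G)
T_d = ln(2) * 8124 / 249.49496 = 22.570 yr

22.570
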